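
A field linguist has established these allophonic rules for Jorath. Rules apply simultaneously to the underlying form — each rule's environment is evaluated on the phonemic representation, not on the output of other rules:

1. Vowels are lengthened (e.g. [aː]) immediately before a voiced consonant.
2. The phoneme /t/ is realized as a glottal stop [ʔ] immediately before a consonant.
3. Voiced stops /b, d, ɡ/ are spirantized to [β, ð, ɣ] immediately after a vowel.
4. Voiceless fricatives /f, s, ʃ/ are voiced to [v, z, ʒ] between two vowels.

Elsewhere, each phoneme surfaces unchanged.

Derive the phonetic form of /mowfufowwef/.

Rule 1 applies to /o/ (between /m/ and /w/: before a voiced consonant) → [oː].
/f/ (between /w/ and /u/) fails the environment for rule 4, so it stays [f].
/u/ (between /f/ and /f/): rule 1 targets it, but not before a voiced consonant → unchanged [u].
/f/ (between /u/ and /o/): between two vowels, so rule 4 applies → [v].
/o/ (between /f/ and /w/): before a voiced consonant, so rule 1 applies → [oː].
/e/ (between /w/ and /f/) fails the environment for rule 1, so it stays [e].
/f/ (word-final) is in the target of rule 4 but the environment (between two vowels) is not met → [f].

[moːwfuvoːwwef]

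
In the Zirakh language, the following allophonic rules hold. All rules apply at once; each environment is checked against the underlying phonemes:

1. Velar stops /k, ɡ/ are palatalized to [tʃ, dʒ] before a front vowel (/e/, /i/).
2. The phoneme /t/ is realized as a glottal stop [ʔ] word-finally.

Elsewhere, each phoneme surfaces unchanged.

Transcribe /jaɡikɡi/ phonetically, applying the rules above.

[jadʒikdʒi]

/j/ — not in any rule's target class → [j].
/a/ (between /j/ and /ɡ/): no rule targets it → [a].
/ɡ/ — between /a/ and /i/, before a front vowel — surfaces as [dʒ] (rule 1).
/i/ — not in any rule's target class → [i].
/k/ (between /i/ and /ɡ/) is in the target of rule 1 but the environment (before a front vowel) is not met → [k].
/ɡ/ — between /k/ and /i/, before a front vowel — surfaces as [dʒ] (rule 1).
/i/ stays [i].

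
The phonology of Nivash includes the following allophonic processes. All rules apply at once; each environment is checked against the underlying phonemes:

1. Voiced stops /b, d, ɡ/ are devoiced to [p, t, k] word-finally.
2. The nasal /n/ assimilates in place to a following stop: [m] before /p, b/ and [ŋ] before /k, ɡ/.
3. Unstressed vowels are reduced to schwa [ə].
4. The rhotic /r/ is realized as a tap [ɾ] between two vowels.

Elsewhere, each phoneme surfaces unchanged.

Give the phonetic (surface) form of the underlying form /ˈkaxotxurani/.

/k/ (word-initial): no rule targets it → [k].
/a/ (between /k/ and /x/): rule 3 targets it, but not in an unstressed syllable → unchanged [a].
/x/ stays [x].
/o/ (between /x/ and /t/): in an unstressed syllable, so rule 3 applies → [ə].
/t/ stays [t].
/x/ (between /t/ and /u/) is unaffected → [x].
/u/ (between /x/ and /r/): in an unstressed syllable, so rule 3 applies → [ə].
Rule 4 applies to /r/ (between /u/ and /a/: between two vowels) → [ɾ].
/a/ — between /r/ and /n/, in an unstressed syllable — surfaces as [ə] (rule 3).
/n/ (between /a/ and /i/): rule 2 targets it, but not before a labial or velar stop → unchanged [n].
/i/ (word-final): in an unstressed syllable, so rule 3 applies → [ə].

[ˈkaxətxəɾənə]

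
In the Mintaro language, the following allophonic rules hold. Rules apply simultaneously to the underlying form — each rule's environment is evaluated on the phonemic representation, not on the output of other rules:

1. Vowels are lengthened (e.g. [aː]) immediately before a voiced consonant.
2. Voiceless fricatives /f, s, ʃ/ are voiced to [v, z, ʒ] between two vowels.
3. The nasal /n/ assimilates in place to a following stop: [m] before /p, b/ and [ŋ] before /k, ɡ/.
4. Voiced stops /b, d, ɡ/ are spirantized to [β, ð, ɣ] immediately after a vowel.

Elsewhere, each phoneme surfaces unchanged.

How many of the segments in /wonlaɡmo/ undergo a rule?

Segments that undergo a rule: /o/ → [oː] (rule 1); /a/ → [aː] (rule 1); /ɡ/ → [ɣ] (rule 4).
All other segments surface unchanged.

3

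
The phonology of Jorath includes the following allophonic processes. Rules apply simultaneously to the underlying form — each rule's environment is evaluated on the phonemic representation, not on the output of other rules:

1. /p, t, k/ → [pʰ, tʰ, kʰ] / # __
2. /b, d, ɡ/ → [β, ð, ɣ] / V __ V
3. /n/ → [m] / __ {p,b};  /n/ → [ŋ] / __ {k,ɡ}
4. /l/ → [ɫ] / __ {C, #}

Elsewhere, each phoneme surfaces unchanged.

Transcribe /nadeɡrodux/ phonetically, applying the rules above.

/n/ (word-initial) fails the environment for rule 3, so it stays [n].
/d/ meets the environment for rule 2 (between two vowels) → [ð].
/ɡ/ (between /e/ and /r/) fails the environment for rule 2, so it stays [ɡ].
/d/ meets the environment for rule 2 (between two vowels) → [ð].

[naðeɡroðux]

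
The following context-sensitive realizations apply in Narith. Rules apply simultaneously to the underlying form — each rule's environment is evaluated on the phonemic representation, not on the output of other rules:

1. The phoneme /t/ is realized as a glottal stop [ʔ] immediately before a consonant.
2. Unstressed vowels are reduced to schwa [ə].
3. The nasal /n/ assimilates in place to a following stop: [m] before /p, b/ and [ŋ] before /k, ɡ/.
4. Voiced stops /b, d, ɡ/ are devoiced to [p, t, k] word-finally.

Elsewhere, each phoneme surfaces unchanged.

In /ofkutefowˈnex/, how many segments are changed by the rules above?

Segments that undergo a rule: /o/ → [ə] (rule 2); /u/ → [ə] (rule 2); /e/ → [ə] (rule 2); /o/ → [ə] (rule 2).
All other segments surface unchanged.

4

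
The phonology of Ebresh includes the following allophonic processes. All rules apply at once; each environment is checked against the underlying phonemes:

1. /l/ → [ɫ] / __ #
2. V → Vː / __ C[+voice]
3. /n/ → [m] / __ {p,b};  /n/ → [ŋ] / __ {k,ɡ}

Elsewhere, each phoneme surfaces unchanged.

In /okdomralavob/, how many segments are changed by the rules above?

Segments that undergo a rule: /o/ → [oː] (rule 2); /a/ → [aː] (rule 2); /a/ → [aː] (rule 2); /o/ → [oː] (rule 2).
All other segments surface unchanged.

4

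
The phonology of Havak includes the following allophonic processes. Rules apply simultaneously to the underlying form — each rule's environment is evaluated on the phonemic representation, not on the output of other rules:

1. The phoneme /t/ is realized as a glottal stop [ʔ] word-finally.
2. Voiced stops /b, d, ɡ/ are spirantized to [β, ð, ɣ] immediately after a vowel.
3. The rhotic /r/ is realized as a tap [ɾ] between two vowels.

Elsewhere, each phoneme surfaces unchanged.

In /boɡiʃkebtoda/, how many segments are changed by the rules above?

Segments that undergo a rule: /ɡ/ → [ɣ] (rule 2); /b/ → [β] (rule 2); /d/ → [ð] (rule 2).
All other segments surface unchanged.

3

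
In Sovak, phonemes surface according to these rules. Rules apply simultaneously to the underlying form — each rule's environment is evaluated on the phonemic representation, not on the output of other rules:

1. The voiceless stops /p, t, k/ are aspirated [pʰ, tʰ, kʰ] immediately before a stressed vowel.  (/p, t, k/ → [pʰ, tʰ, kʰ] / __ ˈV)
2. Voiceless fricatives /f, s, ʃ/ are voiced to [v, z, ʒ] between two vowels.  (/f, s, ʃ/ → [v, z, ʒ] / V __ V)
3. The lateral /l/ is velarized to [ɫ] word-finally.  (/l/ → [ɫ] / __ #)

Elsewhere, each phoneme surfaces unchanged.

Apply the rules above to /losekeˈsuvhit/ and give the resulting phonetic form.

[lozekeˈzuvhit]

/l/ (word-initial): rule 3 targets it, but not word-finally → unchanged [l].
/o/ stays [o].
/s/ meets the environment for rule 2 (between two vowels) → [z].
/e/ (between /s/ and /k/): no rule targets it → [e].
/k/ (between /e/ and /e/): rule 1 targets it, but not immediately before a stressed vowel → unchanged [k].
/e/ (between /k/ and /s/): no rule targets it → [e].
/s/ (between /e/ and /u/) occurs between two vowels → [z] by rule 2.
/u/ stays [u].
/v/ (between /u/ and /h/) is unaffected → [v].
/h/ (between /v/ and /i/) is unaffected → [h].
/i/ (between /h/ and /t/) is unaffected → [i].
/t/ (word-final): rule 1 targets it, but not immediately before a stressed vowel → unchanged [t].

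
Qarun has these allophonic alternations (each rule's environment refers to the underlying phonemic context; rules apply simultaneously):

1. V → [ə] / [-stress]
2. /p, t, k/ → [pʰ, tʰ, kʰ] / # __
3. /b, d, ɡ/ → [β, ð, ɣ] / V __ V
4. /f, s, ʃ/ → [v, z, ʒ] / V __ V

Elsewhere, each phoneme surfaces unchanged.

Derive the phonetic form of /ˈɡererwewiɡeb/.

/ɡ/ (word-initial): rule 3 targets it, but not between two vowels → unchanged [ɡ].
/e/ — between /ɡ/ and /r/; rule 1 does not apply here → [e].
/e/ — between /r/ and /r/, in an unstressed syllable — surfaces as [ə] (rule 1).
/e/ (between /w/ and /w/) occurs in an unstressed syllable → [ə] by rule 1.
/i/ — between /w/ and /ɡ/, in an unstressed syllable — surfaces as [ə] (rule 1).
/ɡ/ meets the environment for rule 3 (between two vowels) → [ɣ].
Rule 1 applies to /e/ (between /ɡ/ and /b/: in an unstressed syllable) → [ə].
/b/ — word-final; rule 3 does not apply here → [b].

[ˈɡerərwəwəɣəb]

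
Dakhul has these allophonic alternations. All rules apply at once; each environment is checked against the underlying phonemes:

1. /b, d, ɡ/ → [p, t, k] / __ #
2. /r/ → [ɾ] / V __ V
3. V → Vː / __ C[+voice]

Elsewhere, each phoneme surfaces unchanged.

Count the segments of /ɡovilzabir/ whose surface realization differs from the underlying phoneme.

Segments that undergo a rule: /o/ → [oː] (rule 3); /i/ → [iː] (rule 3); /a/ → [aː] (rule 3); /i/ → [iː] (rule 3).
All other segments surface unchanged.

4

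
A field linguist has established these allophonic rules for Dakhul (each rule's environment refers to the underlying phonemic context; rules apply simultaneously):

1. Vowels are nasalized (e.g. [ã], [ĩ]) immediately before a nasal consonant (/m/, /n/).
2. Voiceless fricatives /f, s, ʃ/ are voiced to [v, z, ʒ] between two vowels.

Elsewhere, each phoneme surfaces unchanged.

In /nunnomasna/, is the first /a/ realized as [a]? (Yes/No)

Yes

/a/ — between /m/ and /s/; rule 1 does not apply here → [a].
The actual realization is [a], which matches [a].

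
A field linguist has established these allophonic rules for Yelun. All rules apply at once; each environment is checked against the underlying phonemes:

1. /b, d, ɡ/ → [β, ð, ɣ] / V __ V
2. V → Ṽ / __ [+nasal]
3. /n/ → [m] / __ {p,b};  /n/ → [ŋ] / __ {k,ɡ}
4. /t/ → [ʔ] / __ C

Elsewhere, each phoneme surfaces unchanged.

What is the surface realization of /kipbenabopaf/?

[kipbẽnaβopaf]

/k/ — not in any rule's target class → [k].
/i/ (between /k/ and /p/) fails the environment for rule 2, so it stays [i].
/p/ — not in any rule's target class → [p].
/b/ (between /p/ and /e/) fails the environment for rule 1, so it stays [b].
/e/ meets the environment for rule 2 (before a nasal consonant) → [ẽ].
/n/ (between /e/ and /a/) fails the environment for rule 3, so it stays [n].
/a/ (between /n/ and /b/): rule 2 targets it, but not before a nasal consonant → unchanged [a].
/b/ (between /a/ and /o/) occurs between two vowels → [β] by rule 1.
/o/ (between /b/ and /p/) fails the environment for rule 2, so it stays [o].
/p/ (between /o/ and /a/) is unaffected → [p].
/a/ (between /p/ and /f/) is in the target of rule 2 but the environment (before a nasal consonant) is not met → [a].
/f/ (word-final) is unaffected → [f].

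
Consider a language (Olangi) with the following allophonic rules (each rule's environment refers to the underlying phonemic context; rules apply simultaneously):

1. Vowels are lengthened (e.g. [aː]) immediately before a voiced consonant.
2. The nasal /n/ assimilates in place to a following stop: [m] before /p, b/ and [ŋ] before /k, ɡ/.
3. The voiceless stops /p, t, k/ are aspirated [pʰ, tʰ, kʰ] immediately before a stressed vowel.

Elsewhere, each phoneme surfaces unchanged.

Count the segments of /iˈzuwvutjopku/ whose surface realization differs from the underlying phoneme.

Segments that undergo a rule: /i/ → [iː] (rule 1); /u/ → [uː] (rule 1).
All other segments surface unchanged.

2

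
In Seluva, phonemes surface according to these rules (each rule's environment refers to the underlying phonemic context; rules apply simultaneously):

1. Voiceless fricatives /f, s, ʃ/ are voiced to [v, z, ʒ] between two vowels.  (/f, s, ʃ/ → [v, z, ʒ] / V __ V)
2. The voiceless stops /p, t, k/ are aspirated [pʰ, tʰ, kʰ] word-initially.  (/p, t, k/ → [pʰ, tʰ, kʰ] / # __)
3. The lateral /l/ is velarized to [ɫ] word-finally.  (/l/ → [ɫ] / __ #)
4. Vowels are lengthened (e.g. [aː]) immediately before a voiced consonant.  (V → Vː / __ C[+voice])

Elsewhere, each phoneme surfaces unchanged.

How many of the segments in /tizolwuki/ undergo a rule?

3

Segments that undergo a rule: /t/ → [tʰ] (rule 2); /i/ → [iː] (rule 4); /o/ → [oː] (rule 4).
All other segments surface unchanged.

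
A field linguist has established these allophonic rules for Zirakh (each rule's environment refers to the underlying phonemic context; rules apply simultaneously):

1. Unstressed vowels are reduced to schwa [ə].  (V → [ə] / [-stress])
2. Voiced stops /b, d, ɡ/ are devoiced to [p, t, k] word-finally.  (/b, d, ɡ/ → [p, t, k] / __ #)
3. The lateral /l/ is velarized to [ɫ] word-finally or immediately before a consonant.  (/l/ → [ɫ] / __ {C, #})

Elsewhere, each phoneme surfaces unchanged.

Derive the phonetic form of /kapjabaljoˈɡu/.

[kəpjəbəɫjəˈɡu]

/k/ (word-initial) is unaffected → [k].
/a/ (between /k/ and /p/) occurs in an unstressed syllable → [ə] by rule 1.
/p/ — not in any rule's target class → [p].
/j/ (between /p/ and /a/): no rule targets it → [j].
/a/ meets the environment for rule 1 (in an unstressed syllable) → [ə].
/b/ (between /a/ and /a/) fails the environment for rule 2, so it stays [b].
Rule 1 applies to /a/ (between /b/ and /l/: in an unstressed syllable) → [ə].
/l/ (between /a/ and /j/): word-finally or immediately before a consonant, so rule 3 applies → [ɫ].
/j/ (between /l/ and /o/) is unaffected → [j].
/o/ (between /j/ and /ɡ/) occurs in an unstressed syllable → [ə] by rule 1.
/ɡ/ (between /o/ and /u/) fails the environment for rule 2, so it stays [ɡ].
/u/ (word-final): rule 1 targets it, but not in an unstressed syllable → unchanged [u].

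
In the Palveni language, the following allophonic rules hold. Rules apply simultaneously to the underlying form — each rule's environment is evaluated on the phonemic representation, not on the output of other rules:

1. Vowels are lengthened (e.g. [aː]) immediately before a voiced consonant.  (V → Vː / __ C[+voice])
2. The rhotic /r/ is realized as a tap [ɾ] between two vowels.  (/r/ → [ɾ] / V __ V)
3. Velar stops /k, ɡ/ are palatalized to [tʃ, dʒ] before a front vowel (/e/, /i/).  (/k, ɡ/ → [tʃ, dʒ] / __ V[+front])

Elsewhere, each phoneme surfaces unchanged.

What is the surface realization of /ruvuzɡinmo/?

[ruːvuːzdʒiːnmo]

/r/ (word-initial): rule 2 targets it, but not between two vowels → unchanged [r].
/u/ (between /r/ and /v/): before a voiced consonant, so rule 1 applies → [uː].
/v/ — not in any rule's target class → [v].
/u/ (between /v/ and /z/) occurs before a voiced consonant → [uː] by rule 1.
/z/ stays [z].
/ɡ/ (between /z/ and /i/): before a front vowel, so rule 3 applies → [dʒ].
/i/ — between /ɡ/ and /n/, before a voiced consonant — surfaces as [iː] (rule 1).
/n/ stays [n].
/m/ stays [m].
/o/ (word-final): rule 1 targets it, but not before a voiced consonant → unchanged [o].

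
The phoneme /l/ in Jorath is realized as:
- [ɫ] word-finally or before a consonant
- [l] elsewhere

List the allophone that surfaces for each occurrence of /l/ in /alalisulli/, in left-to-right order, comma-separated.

[l], [l], [ɫ], [l]

Occurrence 1 (position 2): no conditioning environment matches → elsewhere allophone [l].
Occurrence 2 (position 4): no conditioning environment matches → elsewhere allophone [l].
Occurrence 3 (position 8): word-finally or before a consonant → [ɫ].
Occurrence 4 (position 9): no conditioning environment matches → elsewhere allophone [l].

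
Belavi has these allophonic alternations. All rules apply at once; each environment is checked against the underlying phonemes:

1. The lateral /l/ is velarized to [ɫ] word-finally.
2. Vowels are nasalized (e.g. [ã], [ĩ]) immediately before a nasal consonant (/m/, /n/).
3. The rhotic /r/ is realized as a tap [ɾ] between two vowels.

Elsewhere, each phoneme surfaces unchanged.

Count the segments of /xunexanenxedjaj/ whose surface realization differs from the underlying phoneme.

3

Segments that undergo a rule: /u/ → [ũ] (rule 2); /a/ → [ã] (rule 2); /e/ → [ẽ] (rule 2).
All other segments surface unchanged.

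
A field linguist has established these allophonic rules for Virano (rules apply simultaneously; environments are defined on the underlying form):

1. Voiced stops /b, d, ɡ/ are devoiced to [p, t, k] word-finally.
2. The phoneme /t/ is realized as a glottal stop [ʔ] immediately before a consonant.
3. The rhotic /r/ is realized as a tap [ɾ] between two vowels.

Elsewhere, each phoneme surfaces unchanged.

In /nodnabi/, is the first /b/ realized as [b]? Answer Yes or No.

/b/ (between /a/ and /i/) fails the environment for rule 1, so it stays [b].
The actual realization is [b], which matches [b].

Yes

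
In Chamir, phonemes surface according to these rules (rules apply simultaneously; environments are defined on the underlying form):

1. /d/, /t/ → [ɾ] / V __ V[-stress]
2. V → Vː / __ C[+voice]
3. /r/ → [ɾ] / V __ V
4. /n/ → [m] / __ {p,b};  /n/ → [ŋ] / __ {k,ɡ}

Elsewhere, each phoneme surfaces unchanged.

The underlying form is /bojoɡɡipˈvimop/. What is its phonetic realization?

/b/ stays [b].
/o/ (between /b/ and /j/): before a voiced consonant, so rule 2 applies → [oː].
/j/ — not in any rule's target class → [j].
/o/ (between /j/ and /ɡ/): before a voiced consonant, so rule 2 applies → [oː].
/ɡ/ (between /o/ and /ɡ/): no rule targets it → [ɡ].
/ɡ/ (between /ɡ/ and /i/): no rule targets it → [ɡ].
/i/ — between /ɡ/ and /p/; rule 2 does not apply here → [i].
/p/ stays [p].
/v/ stays [v].
/i/ (between /v/ and /m/) occurs before a voiced consonant → [iː] by rule 2.
/m/ stays [m].
/o/ — between /m/ and /p/; rule 2 does not apply here → [o].
/p/ (word-final): no rule targets it → [p].

[boːjoːɡɡipˈviːmop]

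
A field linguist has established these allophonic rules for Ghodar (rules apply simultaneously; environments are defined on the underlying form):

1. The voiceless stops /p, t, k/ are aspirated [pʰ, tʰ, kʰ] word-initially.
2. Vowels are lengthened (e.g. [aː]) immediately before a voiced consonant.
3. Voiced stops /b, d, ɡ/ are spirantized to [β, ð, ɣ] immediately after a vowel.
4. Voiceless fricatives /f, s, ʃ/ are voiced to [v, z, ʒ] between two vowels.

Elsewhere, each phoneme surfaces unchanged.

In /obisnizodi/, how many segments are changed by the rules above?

5

Segments that undergo a rule: /o/ → [oː] (rule 2); /b/ → [β] (rule 3); /i/ → [iː] (rule 2); /o/ → [oː] (rule 2); /d/ → [ð] (rule 3).
All other segments surface unchanged.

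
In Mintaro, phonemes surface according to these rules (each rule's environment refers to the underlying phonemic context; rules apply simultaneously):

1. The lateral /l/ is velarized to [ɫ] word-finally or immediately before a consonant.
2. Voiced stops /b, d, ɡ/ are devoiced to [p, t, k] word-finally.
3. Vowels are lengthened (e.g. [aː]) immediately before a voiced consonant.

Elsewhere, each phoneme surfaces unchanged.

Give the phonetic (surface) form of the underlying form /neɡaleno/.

/n/ (word-initial): no rule targets it → [n].
/e/ (between /n/ and /ɡ/): before a voiced consonant, so rule 3 applies → [eː].
/ɡ/ (between /e/ and /a/) is in the target of rule 2 but the environment (word-finally) is not met → [ɡ].
Rule 3 applies to /a/ (between /ɡ/ and /l/: before a voiced consonant) → [aː].
/l/ (between /a/ and /e/): rule 1 targets it, but not word-finally or immediately before a consonant → unchanged [l].
/e/ meets the environment for rule 3 (before a voiced consonant) → [eː].
/n/ (between /e/ and /o/) is unaffected → [n].
/o/ (word-final) is in the target of rule 3 but the environment (before a voiced consonant) is not met → [o].

[neːɡaːleːno]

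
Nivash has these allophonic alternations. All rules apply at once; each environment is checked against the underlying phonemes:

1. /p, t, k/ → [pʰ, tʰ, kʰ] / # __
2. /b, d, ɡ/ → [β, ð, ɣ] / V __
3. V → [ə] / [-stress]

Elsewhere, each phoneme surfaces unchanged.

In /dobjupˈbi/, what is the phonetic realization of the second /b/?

[b]

/b/ (between /p/ and /i/) is in the target of rule 2 but the environment (immediately after a vowel) is not met → [b].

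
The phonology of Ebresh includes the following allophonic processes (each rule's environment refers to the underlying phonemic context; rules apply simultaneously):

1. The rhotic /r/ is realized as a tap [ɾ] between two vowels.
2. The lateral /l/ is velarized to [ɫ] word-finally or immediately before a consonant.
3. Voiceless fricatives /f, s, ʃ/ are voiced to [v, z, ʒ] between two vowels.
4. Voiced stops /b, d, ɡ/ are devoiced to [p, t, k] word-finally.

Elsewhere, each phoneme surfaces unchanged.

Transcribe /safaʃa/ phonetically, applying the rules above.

[savaʒa]

/s/ (word-initial): rule 3 targets it, but not between two vowels → unchanged [s].
/f/ — between /a/ and /a/, between two vowels — surfaces as [v] (rule 3).
/ʃ/ (between /a/ and /a/) occurs between two vowels → [ʒ] by rule 3.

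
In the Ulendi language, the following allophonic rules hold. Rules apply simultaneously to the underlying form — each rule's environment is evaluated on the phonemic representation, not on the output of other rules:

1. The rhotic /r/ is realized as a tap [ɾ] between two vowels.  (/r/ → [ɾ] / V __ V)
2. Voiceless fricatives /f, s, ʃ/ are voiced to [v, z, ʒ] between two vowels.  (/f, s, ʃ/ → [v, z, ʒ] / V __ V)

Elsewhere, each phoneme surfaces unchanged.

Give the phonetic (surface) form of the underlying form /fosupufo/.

/f/ — word-initial; rule 2 does not apply here → [f].
/o/ — not in any rule's target class → [o].
/s/ meets the environment for rule 2 (between two vowels) → [z].
/u/ (between /s/ and /p/) is unaffected → [u].
/p/ (between /u/ and /u/) is unaffected → [p].
/u/ stays [u].
/f/ meets the environment for rule 2 (between two vowels) → [v].
/o/ — not in any rule's target class → [o].

[fozupuvo]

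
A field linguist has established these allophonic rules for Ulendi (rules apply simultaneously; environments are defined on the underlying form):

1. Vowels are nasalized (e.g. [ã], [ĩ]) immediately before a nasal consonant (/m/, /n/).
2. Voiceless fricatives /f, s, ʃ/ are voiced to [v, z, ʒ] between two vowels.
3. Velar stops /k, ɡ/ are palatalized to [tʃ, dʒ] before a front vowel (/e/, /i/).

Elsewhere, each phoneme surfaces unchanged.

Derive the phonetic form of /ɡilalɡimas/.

[dʒilaldʒĩmas]

/ɡ/ meets the environment for rule 3 (before a front vowel) → [dʒ].
/i/ (between /ɡ/ and /l/) fails the environment for rule 1, so it stays [i].
/l/ (between /i/ and /a/): no rule targets it → [l].
/a/ (between /l/ and /l/) fails the environment for rule 1, so it stays [a].
/l/ (between /a/ and /ɡ/) is unaffected → [l].
/ɡ/ (between /l/ and /i/) occurs before a front vowel → [dʒ] by rule 3.
/i/ meets the environment for rule 1 (before a nasal consonant) → [ĩ].
/m/ stays [m].
/a/ (between /m/ and /s/): rule 1 targets it, but not before a nasal consonant → unchanged [a].
/s/ (word-final) is in the target of rule 2 but the environment (between two vowels) is not met → [s].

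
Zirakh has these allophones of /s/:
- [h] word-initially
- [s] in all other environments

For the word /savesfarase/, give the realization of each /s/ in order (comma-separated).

Occurrence 1 (position 1): word-initially → [h].
Occurrence 2 (position 5): no conditioning environment matches → elsewhere allophone [s].
Occurrence 3 (position 10): no conditioning environment matches → elsewhere allophone [s].

[h], [s], [s]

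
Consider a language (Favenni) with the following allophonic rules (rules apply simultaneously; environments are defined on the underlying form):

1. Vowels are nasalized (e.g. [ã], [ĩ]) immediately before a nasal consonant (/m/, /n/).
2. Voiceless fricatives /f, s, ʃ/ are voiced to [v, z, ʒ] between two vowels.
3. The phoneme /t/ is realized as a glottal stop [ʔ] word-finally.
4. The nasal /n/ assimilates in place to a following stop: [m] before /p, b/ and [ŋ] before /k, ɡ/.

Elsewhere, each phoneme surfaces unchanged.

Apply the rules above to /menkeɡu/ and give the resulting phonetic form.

[mẽŋkeɡu]

/m/ (word-initial) is unaffected → [m].
/e/ — between /m/ and /n/, before a nasal consonant — surfaces as [ẽ] (rule 1).
Rule 4 applies to /n/ (between /e/ and /k/: before a labial or velar stop) → [ŋ].
/k/ (between /n/ and /e/): no rule targets it → [k].
/e/ — between /k/ and /ɡ/; rule 1 does not apply here → [e].
/ɡ/ stays [ɡ].
/u/ (word-final) is in the target of rule 1 but the environment (before a nasal consonant) is not met → [u].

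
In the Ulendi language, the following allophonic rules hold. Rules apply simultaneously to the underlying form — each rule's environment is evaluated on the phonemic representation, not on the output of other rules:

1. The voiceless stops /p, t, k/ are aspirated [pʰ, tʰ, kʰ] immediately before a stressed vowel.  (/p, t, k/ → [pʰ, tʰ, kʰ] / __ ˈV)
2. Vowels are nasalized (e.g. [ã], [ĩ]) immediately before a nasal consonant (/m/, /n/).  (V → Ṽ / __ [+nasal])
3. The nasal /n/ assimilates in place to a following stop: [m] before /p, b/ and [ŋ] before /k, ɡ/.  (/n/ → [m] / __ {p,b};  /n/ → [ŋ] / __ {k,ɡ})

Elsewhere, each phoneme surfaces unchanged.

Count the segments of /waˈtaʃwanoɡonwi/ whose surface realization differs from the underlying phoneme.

Segments that undergo a rule: /t/ → [tʰ] (rule 1); /a/ → [ã] (rule 2); /o/ → [õ] (rule 2).
All other segments surface unchanged.

3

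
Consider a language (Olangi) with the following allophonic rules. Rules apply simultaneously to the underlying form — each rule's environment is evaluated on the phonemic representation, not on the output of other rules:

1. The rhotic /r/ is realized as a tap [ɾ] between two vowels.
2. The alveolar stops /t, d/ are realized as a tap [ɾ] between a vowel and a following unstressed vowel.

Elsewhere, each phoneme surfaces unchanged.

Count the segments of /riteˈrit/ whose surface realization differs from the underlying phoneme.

2

Segments that undergo a rule: /t/ → [ɾ] (rule 2); /r/ → [ɾ] (rule 1).
All other segments surface unchanged.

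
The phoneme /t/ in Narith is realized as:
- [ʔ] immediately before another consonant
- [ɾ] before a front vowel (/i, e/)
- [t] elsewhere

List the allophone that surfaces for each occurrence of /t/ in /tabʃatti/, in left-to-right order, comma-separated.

[t], [ʔ], [ɾ]

Occurrence 1 (position 1): no conditioning environment matches → elsewhere allophone [t].
Occurrence 2 (position 6): immediately before another consonant → [ʔ].
Occurrence 3 (position 7): before a front vowel (/i, e/) → [ɾ].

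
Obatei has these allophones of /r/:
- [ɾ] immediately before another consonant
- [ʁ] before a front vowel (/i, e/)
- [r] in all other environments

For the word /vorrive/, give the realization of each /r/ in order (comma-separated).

[ɾ], [ʁ]

Occurrence 1 (position 3): immediately before another consonant → [ɾ].
Occurrence 2 (position 4): before a front vowel (/i, e/) → [ʁ].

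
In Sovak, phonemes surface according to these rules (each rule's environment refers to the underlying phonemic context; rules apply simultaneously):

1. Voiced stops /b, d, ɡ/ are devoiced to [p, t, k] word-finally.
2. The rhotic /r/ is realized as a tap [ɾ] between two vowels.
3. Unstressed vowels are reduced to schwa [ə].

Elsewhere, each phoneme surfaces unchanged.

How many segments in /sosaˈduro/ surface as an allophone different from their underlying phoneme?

Segments that undergo a rule: /o/ → [ə] (rule 3); /a/ → [ə] (rule 3); /r/ → [ɾ] (rule 2); /o/ → [ə] (rule 3).
All other segments surface unchanged.

4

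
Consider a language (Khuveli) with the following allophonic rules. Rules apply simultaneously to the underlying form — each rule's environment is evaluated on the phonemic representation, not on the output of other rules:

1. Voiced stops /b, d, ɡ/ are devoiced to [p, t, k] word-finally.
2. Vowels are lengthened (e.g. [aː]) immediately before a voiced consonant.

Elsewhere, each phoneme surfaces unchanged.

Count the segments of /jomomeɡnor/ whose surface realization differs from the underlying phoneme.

Segments that undergo a rule: /o/ → [oː] (rule 2); /o/ → [oː] (rule 2); /e/ → [eː] (rule 2); /o/ → [oː] (rule 2).
All other segments surface unchanged.

4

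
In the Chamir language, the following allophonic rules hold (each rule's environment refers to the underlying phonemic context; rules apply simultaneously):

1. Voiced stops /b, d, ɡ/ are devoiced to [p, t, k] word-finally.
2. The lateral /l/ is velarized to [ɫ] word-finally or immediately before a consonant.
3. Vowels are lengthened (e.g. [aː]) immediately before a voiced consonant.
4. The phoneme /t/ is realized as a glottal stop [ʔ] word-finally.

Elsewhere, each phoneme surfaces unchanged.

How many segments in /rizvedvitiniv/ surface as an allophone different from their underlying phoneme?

Segments that undergo a rule: /i/ → [iː] (rule 3); /e/ → [eː] (rule 3); /i/ → [iː] (rule 3); /i/ → [iː] (rule 3).
All other segments surface unchanged.

4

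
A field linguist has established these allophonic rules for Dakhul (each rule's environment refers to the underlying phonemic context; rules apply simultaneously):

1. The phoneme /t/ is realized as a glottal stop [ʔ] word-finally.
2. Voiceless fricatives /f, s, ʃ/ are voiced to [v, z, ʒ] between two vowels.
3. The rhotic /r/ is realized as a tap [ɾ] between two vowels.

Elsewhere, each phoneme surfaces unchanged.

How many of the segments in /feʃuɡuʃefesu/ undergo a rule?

Segments that undergo a rule: /ʃ/ → [ʒ] (rule 2); /ʃ/ → [ʒ] (rule 2); /f/ → [v] (rule 2); /s/ → [z] (rule 2).
All other segments surface unchanged.

4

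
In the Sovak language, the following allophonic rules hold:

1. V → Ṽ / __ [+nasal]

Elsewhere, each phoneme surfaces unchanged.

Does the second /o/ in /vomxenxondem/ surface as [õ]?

Yes

/o/ (between /x/ and /n/): before a nasal consonant, so rule 1 applies → [õ].
The actual realization is [õ], which matches [õ].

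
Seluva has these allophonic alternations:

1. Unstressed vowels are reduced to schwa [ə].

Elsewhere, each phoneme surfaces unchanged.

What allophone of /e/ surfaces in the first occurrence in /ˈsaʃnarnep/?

Rule 1 applies to /e/ (between /n/ and /p/: in an unstressed syllable) → [ə].

[ə]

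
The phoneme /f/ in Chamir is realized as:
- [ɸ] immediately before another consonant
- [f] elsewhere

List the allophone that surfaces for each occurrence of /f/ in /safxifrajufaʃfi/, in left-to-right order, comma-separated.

[ɸ], [ɸ], [f], [f]

Occurrence 1 (position 3): immediately before another consonant → [ɸ].
Occurrence 2 (position 6): immediately before another consonant → [ɸ].
Occurrence 3 (position 11): no conditioning environment matches → elsewhere allophone [f].
Occurrence 4 (position 14): no conditioning environment matches → elsewhere allophone [f].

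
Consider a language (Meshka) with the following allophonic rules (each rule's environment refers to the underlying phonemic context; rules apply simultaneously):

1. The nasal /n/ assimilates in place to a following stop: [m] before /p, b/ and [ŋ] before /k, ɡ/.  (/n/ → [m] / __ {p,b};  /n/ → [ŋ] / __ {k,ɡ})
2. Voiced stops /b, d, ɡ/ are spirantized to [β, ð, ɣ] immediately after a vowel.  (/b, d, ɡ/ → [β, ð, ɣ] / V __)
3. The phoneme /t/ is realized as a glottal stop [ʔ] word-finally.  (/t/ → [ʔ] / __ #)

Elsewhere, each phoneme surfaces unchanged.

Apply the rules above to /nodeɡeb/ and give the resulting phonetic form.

/n/ — word-initial; rule 1 does not apply here → [n].
/o/ (between /n/ and /d/): no rule targets it → [o].
/d/ (between /o/ and /e/) occurs immediately after a vowel → [ð] by rule 2.
/e/ stays [e].
/ɡ/ (between /e/ and /e/): immediately after a vowel, so rule 2 applies → [ɣ].
/e/ (between /ɡ/ and /b/): no rule targets it → [e].
Rule 2 applies to /b/ (word-final: immediately after a vowel) → [β].

[noðeɣeβ]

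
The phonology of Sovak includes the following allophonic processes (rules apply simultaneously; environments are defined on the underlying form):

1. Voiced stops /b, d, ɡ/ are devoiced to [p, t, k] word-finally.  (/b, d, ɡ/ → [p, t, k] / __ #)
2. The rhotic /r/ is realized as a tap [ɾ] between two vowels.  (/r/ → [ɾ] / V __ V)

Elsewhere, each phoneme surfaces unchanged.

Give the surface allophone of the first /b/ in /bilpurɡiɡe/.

[b]

/b/ (word-initial): rule 1 targets it, but not word-finally → unchanged [b].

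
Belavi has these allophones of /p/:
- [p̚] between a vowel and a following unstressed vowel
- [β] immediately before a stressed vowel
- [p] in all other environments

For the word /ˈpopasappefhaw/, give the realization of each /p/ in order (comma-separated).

Occurrence 1 (position 1): immediately before a stressed vowel → [β].
Occurrence 2 (position 3): between a vowel and a following unstressed vowel → [p̚].
Occurrence 3 (position 7): no conditioning environment matches → elsewhere allophone [p].
Occurrence 4 (position 8): no conditioning environment matches → elsewhere allophone [p].

[β], [p̚], [p], [p]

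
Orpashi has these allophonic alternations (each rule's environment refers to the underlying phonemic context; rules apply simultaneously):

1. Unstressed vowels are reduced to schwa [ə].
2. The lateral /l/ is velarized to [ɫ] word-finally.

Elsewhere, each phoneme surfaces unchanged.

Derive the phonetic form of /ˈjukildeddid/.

/j/ (word-initial): no rule targets it → [j].
/u/ (between /j/ and /k/) is in the target of rule 1 but the environment (in an unstressed syllable) is not met → [u].
/k/ (between /u/ and /i/): no rule targets it → [k].
Rule 1 applies to /i/ (between /k/ and /l/: in an unstressed syllable) → [ə].
/l/ — between /i/ and /d/; rule 2 does not apply here → [l].
/d/ stays [d].
/e/ meets the environment for rule 1 (in an unstressed syllable) → [ə].
/d/ stays [d].
/d/ (between /d/ and /i/): no rule targets it → [d].
/i/ — between /d/ and /d/, in an unstressed syllable — surfaces as [ə] (rule 1).
/d/ stays [d].

[ˈjukəldəddəd]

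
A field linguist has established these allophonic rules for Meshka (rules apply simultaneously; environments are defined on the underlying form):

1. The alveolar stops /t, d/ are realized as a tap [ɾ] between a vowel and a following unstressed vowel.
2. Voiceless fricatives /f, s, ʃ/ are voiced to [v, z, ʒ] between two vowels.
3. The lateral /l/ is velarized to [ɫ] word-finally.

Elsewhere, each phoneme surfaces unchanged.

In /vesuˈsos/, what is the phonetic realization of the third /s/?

/s/ — word-final; rule 2 does not apply here → [s].

[s]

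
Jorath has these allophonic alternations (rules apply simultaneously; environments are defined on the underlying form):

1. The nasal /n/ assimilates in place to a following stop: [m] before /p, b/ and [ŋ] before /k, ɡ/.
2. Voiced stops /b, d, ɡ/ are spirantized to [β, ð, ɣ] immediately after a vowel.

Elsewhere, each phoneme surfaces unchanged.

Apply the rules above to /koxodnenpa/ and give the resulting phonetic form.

[koxoðnempa]

/d/ — between /o/ and /n/, immediately after a vowel — surfaces as [ð] (rule 2).
/n/ — between /d/ and /e/; rule 1 does not apply here → [n].
/n/ — between /e/ and /p/, before a labial or velar stop — surfaces as [m] (rule 1).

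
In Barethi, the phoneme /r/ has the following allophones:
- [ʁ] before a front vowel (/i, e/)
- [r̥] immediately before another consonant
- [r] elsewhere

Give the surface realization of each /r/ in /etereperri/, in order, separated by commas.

Occurrence 1 (position 4): before a front vowel (/i, e/) → [ʁ].
Occurrence 2 (position 8): immediately before another consonant → [r̥].
Occurrence 3 (position 9): before a front vowel (/i, e/) → [ʁ].

[ʁ], [r̥], [ʁ]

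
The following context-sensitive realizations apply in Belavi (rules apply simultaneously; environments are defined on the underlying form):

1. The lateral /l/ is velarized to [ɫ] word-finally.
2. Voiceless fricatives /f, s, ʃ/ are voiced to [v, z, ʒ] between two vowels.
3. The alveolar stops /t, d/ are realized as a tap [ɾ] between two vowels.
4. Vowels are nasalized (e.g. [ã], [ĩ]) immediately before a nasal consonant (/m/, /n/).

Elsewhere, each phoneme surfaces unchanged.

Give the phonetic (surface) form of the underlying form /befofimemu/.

[bevovĩmẽmu]

/b/ (word-initial) is unaffected → [b].
/e/ (between /b/ and /f/) is in the target of rule 4 but the environment (before a nasal consonant) is not met → [e].
/f/ (between /e/ and /o/) occurs between two vowels → [v] by rule 2.
/o/ (between /f/ and /f/) is in the target of rule 4 but the environment (before a nasal consonant) is not met → [o].
/f/ (between /o/ and /i/) occurs between two vowels → [v] by rule 2.
Rule 4 applies to /i/ (between /f/ and /m/: before a nasal consonant) → [ĩ].
/m/ stays [m].
Rule 4 applies to /e/ (between /m/ and /m/: before a nasal consonant) → [ẽ].
/m/ (between /e/ and /u/): no rule targets it → [m].
/u/ — word-final; rule 4 does not apply here → [u].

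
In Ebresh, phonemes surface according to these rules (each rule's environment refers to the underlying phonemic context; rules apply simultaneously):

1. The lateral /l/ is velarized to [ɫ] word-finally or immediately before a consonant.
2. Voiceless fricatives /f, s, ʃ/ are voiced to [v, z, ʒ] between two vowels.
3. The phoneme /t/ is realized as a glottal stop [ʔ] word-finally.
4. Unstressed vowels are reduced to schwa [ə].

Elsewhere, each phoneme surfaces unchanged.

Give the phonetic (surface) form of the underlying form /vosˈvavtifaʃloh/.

Rule 4 applies to /o/ (between /v/ and /s/: in an unstressed syllable) → [ə].
/s/ — between /o/ and /v/; rule 2 does not apply here → [s].
/a/ (between /v/ and /v/): rule 4 targets it, but not in an unstressed syllable → unchanged [a].
/t/ — between /v/ and /i/; rule 3 does not apply here → [t].
Rule 4 applies to /i/ (between /t/ and /f/: in an unstressed syllable) → [ə].
/f/ meets the environment for rule 2 (between two vowels) → [v].
Rule 4 applies to /a/ (between /f/ and /ʃ/: in an unstressed syllable) → [ə].
/ʃ/ — between /a/ and /l/; rule 2 does not apply here → [ʃ].
/l/ (between /ʃ/ and /o/) fails the environment for rule 1, so it stays [l].
/o/ (between /l/ and /h/) occurs in an unstressed syllable → [ə] by rule 4.

[vəsˈvavtəvəʃləh]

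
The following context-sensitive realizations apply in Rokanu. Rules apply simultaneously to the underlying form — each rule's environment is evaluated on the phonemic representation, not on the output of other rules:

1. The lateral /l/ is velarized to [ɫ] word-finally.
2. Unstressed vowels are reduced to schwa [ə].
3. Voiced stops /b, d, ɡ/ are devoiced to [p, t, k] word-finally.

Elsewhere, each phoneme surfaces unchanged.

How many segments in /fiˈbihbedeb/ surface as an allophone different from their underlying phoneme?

4

Segments that undergo a rule: /i/ → [ə] (rule 2); /e/ → [ə] (rule 2); /e/ → [ə] (rule 2); /b/ → [p] (rule 3).
All other segments surface unchanged.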